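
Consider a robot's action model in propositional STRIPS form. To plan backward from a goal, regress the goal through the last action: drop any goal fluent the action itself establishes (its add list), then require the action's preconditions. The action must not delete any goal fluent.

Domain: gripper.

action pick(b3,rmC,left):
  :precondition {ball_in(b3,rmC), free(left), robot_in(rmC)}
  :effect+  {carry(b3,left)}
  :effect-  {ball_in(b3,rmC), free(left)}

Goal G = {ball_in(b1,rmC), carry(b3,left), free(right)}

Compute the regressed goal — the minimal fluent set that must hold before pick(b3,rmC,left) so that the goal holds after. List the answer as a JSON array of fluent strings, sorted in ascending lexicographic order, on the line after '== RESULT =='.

Compute (G \ add) ∪ pre:
  G ∩ del = {}  (empty — regression defined)
  G \ add = {ball_in(b1,rmC), carry(b3,left), free(right)} \ {carry(b3,left)} = {ball_in(b1,rmC), free(right)}
  ∪ pre   = {ball_in(b1,rmC), free(right)} ∪ {ball_in(b3,rmC), free(left), robot_in(rmC)}
          = {ball_in(b1,rmC), ball_in(b3,rmC), free(left), free(right), robot_in(rmC)}

== RESULT ==
["ball_in(b1,rmC)", "ball_in(b3,rmC)", "free(left)", "free(right)", "robot_in(rmC)"]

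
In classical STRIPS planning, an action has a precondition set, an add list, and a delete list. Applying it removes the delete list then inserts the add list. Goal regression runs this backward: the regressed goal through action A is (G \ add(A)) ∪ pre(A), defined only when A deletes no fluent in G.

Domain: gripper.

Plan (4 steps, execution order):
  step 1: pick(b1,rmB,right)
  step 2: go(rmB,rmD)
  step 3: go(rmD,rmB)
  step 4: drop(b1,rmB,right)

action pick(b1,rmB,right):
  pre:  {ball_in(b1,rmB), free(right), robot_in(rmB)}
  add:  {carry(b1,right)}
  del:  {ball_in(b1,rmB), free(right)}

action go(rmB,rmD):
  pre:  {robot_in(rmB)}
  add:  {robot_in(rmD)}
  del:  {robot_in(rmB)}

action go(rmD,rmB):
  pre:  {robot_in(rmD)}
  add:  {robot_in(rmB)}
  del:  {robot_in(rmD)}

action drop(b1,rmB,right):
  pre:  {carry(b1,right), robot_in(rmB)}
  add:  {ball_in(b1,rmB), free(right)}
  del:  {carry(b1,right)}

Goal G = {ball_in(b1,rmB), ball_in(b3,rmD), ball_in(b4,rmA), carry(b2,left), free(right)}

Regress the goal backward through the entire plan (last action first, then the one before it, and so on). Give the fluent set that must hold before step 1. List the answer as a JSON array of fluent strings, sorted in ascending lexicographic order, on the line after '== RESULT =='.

Regress step by step:
  through step 4 (drop(b1,rmB,right)): drop {ball_in(b1,rmB), free(right)}, keep {ball_in(b3,rmD), ball_in(b4,rmA), carry(b2,left)}, require {carry(b1,right), robot_in(rmB)}
    → {ball_in(b3,rmD), ball_in(b4,rmA), carry(b1,right), carry(b2,left), robot_in(rmB)}
  through step 3 (go(rmD,rmB)): drop {robot_in(rmB)}, keep {ball_in(b3,rmD), ball_in(b4,rmA), carry(b1,right), carry(b2,left)}, require {robot_in(rmD)}
    → {ball_in(b3,rmD), ball_in(b4,rmA), carry(b1,right), carry(b2,left), robot_in(rmD)}
  through step 2 (go(rmB,rmD)): drop {robot_in(rmD)}, keep {ball_in(b3,rmD), ball_in(b4,rmA), carry(b1,right), carry(b2,left)}, require {robot_in(rmB)}
    → {ball_in(b3,rmD), ball_in(b4,rmA), carry(b1,right), carry(b2,left), robot_in(rmB)}
  through step 1 (pick(b1,rmB,right)): drop {carry(b1,right)}, keep {ball_in(b3,rmD), ball_in(b4,rmA), carry(b2,left), robot_in(rmB)}, require {ball_in(b1,rmB), free(right), robot_in(rmB)}
    → {ball_in(b1,rmB), ball_in(b3,rmD), ball_in(b4,rmA), carry(b2,left), free(right), robot_in(rmB)}

== RESULT ==
["ball_in(b1,rmB)", "ball_in(b3,rmD)", "ball_in(b4,rmA)", "carry(b2,left)", "free(right)", "robot_in(rmB)"]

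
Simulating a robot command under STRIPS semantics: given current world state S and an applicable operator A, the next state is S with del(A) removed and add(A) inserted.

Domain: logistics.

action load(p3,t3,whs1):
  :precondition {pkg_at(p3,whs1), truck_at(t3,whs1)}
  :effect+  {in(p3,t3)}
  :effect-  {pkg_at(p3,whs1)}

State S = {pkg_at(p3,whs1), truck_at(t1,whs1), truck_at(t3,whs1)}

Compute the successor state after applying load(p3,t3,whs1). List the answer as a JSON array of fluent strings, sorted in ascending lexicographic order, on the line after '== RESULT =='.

Compute (S \ del) ∪ add:
  pre ⊆ S: {pkg_at(p3,whs1), truck_at(t3,whs1)} ⊆ S  — applicable
  S \ del = {truck_at(t1,whs1), truck_at(t3,whs1)}
  ∪ add   = {in(p3,t3), truck_at(t1,whs1), truck_at(t3,whs1)}

== RESULT ==
["in(p3,t3)", "truck_at(t1,whs1)", "truck_at(t3,whs1)"]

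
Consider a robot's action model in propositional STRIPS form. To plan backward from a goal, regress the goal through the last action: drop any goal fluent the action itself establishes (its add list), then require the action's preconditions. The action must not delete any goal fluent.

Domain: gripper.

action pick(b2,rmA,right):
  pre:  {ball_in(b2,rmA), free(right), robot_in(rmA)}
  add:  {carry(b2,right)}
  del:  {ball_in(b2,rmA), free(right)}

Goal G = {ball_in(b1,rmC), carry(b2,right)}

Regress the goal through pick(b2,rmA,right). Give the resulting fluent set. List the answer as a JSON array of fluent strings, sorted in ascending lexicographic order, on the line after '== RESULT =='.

Regress:
  G ∩ del = {}  (empty — regression defined)
  G \ add = {ball_in(b1,rmC), carry(b2,right)} \ {carry(b2,right)} = {ball_in(b1,rmC)}
  ∪ pre   = {ball_in(b1,rmC)} ∪ {ball_in(b2,rmA), free(right), robot_in(rmA)}
          = {ball_in(b1,rmC), ball_in(b2,rmA), free(right), robot_in(rmA)}

== RESULT ==
["ball_in(b1,rmC)", "ball_in(b2,rmA)", "free(right)", "robot_in(rmA)"]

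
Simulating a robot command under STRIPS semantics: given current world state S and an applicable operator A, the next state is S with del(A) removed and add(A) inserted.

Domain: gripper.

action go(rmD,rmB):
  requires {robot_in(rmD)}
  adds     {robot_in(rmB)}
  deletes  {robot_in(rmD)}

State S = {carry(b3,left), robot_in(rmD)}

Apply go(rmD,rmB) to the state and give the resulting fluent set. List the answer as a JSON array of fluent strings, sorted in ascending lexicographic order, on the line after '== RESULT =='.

Progress:
  pre ⊆ S: {robot_in(rmD)} ⊆ S  — applicable
  S \ del = {carry(b3,left)}
  ∪ add   = {carry(b3,left), robot_in(rmB)}

== RESULT ==
["carry(b3,left)", "robot_in(rmB)"]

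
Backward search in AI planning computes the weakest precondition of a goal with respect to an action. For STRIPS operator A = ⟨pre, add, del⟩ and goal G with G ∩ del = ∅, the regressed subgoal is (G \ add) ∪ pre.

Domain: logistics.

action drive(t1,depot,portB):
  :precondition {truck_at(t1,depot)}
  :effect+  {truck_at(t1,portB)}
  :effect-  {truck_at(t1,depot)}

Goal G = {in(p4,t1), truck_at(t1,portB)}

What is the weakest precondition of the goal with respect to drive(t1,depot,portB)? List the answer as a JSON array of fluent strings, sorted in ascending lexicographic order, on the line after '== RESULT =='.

Regress:
  G ∩ del = {}  (empty — regression defined)
  G \ add = {in(p4,t1), truck_at(t1,portB)} \ {truck_at(t1,portB)} = {in(p4,t1)}
  ∪ pre   = {in(p4,t1)} ∪ {truck_at(t1,depot)}
          = {in(p4,t1), truck_at(t1,depot)}

== RESULT ==
["in(p4,t1)", "truck_at(t1,depot)"]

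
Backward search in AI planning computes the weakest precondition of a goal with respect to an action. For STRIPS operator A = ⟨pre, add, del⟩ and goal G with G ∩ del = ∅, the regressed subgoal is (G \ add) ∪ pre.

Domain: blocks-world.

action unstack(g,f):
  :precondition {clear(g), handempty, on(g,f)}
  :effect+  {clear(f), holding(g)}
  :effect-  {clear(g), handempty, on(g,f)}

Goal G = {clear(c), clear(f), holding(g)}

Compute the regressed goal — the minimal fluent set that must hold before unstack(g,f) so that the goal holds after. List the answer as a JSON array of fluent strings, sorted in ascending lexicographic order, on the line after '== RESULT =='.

Regress:
  G ∩ del = {}  (empty — regression defined)
  G \ add = {clear(c), clear(f), holding(g)} \ {clear(f), holding(g)} = {clear(c)}
  ∪ pre   = {clear(c)} ∪ {clear(g), handempty, on(g,f)}
          = {clear(c), clear(g), handempty, on(g,f)}

== RESULT ==
["clear(c)", "clear(g)", "handempty", "on(g,f)"]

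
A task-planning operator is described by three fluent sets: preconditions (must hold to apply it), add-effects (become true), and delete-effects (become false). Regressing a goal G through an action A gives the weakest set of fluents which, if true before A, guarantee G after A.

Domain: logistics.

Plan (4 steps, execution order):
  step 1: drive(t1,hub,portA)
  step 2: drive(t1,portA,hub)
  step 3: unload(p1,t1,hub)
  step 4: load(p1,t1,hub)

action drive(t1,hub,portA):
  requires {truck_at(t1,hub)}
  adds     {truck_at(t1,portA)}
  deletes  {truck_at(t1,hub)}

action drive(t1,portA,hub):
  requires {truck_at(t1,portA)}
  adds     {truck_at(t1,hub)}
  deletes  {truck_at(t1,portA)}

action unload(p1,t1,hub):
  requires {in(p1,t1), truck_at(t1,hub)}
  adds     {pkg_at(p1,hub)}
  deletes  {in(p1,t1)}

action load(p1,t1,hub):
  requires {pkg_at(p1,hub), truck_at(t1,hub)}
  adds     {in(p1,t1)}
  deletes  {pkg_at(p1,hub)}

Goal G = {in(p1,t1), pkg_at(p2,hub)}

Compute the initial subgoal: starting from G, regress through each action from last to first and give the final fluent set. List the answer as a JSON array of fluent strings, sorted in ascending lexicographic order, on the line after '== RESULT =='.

Regress step by step:
  through step 4 (load(p1,t1,hub)): drop {in(p1,t1)}, keep {pkg_at(p2,hub)}, require {pkg_at(p1,hub), truck_at(t1,hub)}
    → {pkg_at(p1,hub), pkg_at(p2,hub), truck_at(t1,hub)}
  through step 3 (unload(p1,t1,hub)): drop {pkg_at(p1,hub)}, keep {pkg_at(p2,hub), truck_at(t1,hub)}, require {in(p1,t1), truck_at(t1,hub)}
    → {in(p1,t1), pkg_at(p2,hub), truck_at(t1,hub)}
  through step 2 (drive(t1,portA,hub)): drop {truck_at(t1,hub)}, keep {in(p1,t1), pkg_at(p2,hub)}, require {truck_at(t1,portA)}
    → {in(p1,t1), pkg_at(p2,hub), truck_at(t1,portA)}
  through step 1 (drive(t1,hub,portA)): drop {truck_at(t1,portA)}, keep {in(p1,t1), pkg_at(p2,hub)}, require {truck_at(t1,hub)}
    → {in(p1,t1), pkg_at(p2,hub), truck_at(t1,hub)}

== RESULT ==
["in(p1,t1)", "pkg_at(p2,hub)", "truck_at(t1,hub)"]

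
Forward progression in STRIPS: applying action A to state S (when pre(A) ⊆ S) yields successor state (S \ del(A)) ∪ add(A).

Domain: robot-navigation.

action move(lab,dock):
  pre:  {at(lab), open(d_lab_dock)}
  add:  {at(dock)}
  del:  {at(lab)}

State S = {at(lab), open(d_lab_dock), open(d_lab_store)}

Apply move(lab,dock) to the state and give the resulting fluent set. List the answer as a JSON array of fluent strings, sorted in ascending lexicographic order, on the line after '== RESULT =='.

Compute (S \ del) ∪ add:
  pre ⊆ S: {at(lab), open(d_lab_dock)} ⊆ S  — applicable
  S \ del = {open(d_lab_dock), open(d_lab_store)}
  ∪ add   = {at(dock), open(d_lab_dock), open(d_lab_store)}

== RESULT ==
["at(dock)", "open(d_lab_dock)", "open(d_lab_store)"]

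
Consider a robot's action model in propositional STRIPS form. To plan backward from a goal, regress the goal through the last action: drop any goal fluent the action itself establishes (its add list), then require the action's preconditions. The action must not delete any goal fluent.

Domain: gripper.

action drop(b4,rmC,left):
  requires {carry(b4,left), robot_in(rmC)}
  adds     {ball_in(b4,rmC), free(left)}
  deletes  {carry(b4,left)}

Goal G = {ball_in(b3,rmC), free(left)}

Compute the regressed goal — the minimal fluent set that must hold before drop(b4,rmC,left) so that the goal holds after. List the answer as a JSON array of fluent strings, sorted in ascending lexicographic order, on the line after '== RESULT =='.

Regress:
  G ∩ del = {}  (empty — regression defined)
  G \ add = {ball_in(b3,rmC), free(left)} \ {ball_in(b4,rmC), free(left)} = {ball_in(b3,rmC)}
  ∪ pre   = {ball_in(b3,rmC)} ∪ {carry(b4,left), robot_in(rmC)}
          = {ball_in(b3,rmC), carry(b4,left), robot_in(rmC)}

== RESULT ==
["ball_in(b3,rmC)", "carry(b4,left)", "robot_in(rmC)"]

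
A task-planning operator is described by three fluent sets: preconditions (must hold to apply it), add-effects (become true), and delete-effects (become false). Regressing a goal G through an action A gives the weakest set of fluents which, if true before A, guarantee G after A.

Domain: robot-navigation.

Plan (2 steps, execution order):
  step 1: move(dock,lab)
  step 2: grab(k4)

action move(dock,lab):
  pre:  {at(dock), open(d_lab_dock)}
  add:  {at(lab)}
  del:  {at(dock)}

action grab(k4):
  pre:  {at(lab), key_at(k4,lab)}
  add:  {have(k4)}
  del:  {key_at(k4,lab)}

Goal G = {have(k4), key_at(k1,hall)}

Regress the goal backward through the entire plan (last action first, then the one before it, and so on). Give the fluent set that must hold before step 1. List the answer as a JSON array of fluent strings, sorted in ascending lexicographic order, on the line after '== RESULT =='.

Work backward from the goal:
  through step 2 (grab(k4)): drop {have(k4)}, keep {key_at(k1,hall)}, require {at(lab), key_at(k4,lab)}
    → {at(lab), key_at(k1,hall), key_at(k4,lab)}
  through step 1 (move(dock,lab)): drop {at(lab)}, keep {key_at(k1,hall), key_at(k4,lab)}, require {at(dock), open(d_lab_dock)}
    → {at(dock), key_at(k1,hall), key_at(k4,lab), open(d_lab_dock)}

== RESULT ==
["at(dock)", "key_at(k1,hall)", "key_at(k4,lab)", "open(d_lab_dock)"]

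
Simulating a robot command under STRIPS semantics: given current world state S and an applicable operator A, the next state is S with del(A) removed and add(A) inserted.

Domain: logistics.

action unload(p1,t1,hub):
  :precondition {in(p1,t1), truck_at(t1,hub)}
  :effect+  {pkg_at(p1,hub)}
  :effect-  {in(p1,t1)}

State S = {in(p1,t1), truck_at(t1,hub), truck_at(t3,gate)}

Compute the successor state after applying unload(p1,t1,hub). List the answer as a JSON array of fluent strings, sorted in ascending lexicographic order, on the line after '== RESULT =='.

Compute (S \ del) ∪ add:
  pre ⊆ S: {in(p1,t1), truck_at(t1,hub)} ⊆ S  — applicable
  S \ del = {truck_at(t1,hub), truck_at(t3,gate)}
  ∪ add   = {pkg_at(p1,hub), truck_at(t1,hub), truck_at(t3,gate)}

== RESULT ==
["pkg_at(p1,hub)", "truck_at(t1,hub)", "truck_at(t3,gate)"]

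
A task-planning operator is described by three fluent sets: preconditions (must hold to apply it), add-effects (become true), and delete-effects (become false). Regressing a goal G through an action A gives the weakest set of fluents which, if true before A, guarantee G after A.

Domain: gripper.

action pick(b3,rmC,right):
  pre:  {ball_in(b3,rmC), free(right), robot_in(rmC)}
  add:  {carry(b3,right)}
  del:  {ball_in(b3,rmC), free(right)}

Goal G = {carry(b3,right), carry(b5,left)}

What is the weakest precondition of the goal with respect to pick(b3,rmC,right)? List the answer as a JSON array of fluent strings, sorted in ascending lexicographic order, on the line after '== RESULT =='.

Compute (G \ add) ∪ pre:
  G ∩ del = {}  (empty — regression defined)
  G \ add = {carry(b3,right), carry(b5,left)} \ {carry(b3,right)} = {carry(b5,left)}
  ∪ pre   = {carry(b5,left)} ∪ {ball_in(b3,rmC), free(right), robot_in(rmC)}
          = {ball_in(b3,rmC), carry(b5,left), free(right), robot_in(rmC)}

== RESULT ==
["ball_in(b3,rmC)", "carry(b5,left)", "free(right)", "robot_in(rmC)"]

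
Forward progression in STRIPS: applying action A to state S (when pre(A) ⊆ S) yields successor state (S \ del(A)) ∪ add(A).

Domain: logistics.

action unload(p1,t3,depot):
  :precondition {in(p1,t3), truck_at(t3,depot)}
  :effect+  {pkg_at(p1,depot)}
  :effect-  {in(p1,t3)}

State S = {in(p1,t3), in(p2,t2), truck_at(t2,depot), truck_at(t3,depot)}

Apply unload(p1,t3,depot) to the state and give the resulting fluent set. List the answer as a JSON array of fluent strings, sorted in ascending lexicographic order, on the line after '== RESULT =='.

Progress:
  pre ⊆ S: {in(p1,t3), truck_at(t3,depot)} ⊆ S  — applicable
  S \ del = {in(p2,t2), truck_at(t2,depot), truck_at(t3,depot)}
  ∪ add   = {in(p2,t2), pkg_at(p1,depot), truck_at(t2,depot), truck_at(t3,depot)}

== RESULT ==
["in(p2,t2)", "pkg_at(p1,depot)", "truck_at(t2,depot)", "truck_at(t3,depot)"]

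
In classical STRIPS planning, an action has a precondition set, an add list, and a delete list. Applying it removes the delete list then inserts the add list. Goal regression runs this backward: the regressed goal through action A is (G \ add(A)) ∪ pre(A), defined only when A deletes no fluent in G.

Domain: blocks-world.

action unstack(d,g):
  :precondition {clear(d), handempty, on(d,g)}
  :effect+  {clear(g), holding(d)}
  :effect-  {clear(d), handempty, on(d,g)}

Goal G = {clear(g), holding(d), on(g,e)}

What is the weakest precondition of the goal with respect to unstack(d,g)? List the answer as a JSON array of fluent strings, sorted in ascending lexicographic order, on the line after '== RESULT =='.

Compute (G \ add) ∪ pre:
  G ∩ del = {}  (empty — regression defined)
  G \ add = {clear(g), holding(d), on(g,e)} \ {clear(g), holding(d)} = {on(g,e)}
  ∪ pre   = {on(g,e)} ∪ {clear(d), handempty, on(d,g)}
          = {clear(d), handempty, on(d,g), on(g,e)}

== RESULT ==
["clear(d)", "handempty", "on(d,g)", "on(g,e)"]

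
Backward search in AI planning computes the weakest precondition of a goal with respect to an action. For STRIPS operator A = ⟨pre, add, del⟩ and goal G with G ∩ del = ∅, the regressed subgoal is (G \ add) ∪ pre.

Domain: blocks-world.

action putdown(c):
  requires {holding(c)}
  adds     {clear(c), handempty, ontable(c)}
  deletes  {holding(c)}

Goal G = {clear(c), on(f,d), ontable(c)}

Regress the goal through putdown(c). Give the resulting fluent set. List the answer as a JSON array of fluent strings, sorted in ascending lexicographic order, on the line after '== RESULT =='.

Regress:
  G ∩ del = {}  (empty — regression defined)
  G \ add = {clear(c), on(f,d), ontable(c)} \ {clear(c), handempty, ontable(c)} = {on(f,d)}
  ∪ pre   = {on(f,d)} ∪ {holding(c)}
          = {holding(c), on(f,d)}

== RESULT ==
["holding(c)", "on(f,d)"]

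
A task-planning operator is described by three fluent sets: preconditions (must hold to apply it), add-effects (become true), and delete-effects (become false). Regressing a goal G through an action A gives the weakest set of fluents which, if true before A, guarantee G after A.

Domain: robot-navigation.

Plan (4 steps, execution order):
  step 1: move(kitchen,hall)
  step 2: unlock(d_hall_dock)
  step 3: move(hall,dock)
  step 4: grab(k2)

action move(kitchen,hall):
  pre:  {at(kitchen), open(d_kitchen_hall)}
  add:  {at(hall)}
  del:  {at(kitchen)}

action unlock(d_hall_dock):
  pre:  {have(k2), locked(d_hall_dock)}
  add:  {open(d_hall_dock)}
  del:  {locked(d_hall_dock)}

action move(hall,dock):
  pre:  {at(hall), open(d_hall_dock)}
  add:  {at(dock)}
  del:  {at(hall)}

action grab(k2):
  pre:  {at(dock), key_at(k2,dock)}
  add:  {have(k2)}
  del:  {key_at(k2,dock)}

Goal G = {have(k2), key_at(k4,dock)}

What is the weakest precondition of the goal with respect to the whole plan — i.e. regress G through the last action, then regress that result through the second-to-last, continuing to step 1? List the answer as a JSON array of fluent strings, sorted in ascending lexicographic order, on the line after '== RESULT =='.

Regress step by step:
  through step 4 (grab(k2)): drop {have(k2)}, keep {key_at(k4,dock)}, require {at(dock), key_at(k2,dock)}
    → {at(dock), key_at(k2,dock), key_at(k4,dock)}
  through step 3 (move(hall,dock)): drop {at(dock)}, keep {key_at(k2,dock), key_at(k4,dock)}, require {at(hall), open(d_hall_dock)}
    → {at(hall), key_at(k2,dock), key_at(k4,dock), open(d_hall_dock)}
  through step 2 (unlock(d_hall_dock)): drop {open(d_hall_dock)}, keep {at(hall), key_at(k2,dock), key_at(k4,dock)}, require {have(k2), locked(d_hall_dock)}
    → {at(hall), have(k2), key_at(k2,dock), key_at(k4,dock), locked(d_hall_dock)}
  through step 1 (move(kitchen,hall)): drop {at(hall)}, keep {have(k2), key_at(k2,dock), key_at(k4,dock), locked(d_hall_dock)}, require {at(kitchen), open(d_kitchen_hall)}
    → {at(kitchen), have(k2), key_at(k2,dock), key_at(k4,dock), locked(d_hall_dock), open(d_kitchen_hall)}

== RESULT ==
["at(kitchen)", "have(k2)", "key_at(k2,dock)", "key_at(k4,dock)", "locked(d_hall_dock)", "open(d_kitchen_hall)"]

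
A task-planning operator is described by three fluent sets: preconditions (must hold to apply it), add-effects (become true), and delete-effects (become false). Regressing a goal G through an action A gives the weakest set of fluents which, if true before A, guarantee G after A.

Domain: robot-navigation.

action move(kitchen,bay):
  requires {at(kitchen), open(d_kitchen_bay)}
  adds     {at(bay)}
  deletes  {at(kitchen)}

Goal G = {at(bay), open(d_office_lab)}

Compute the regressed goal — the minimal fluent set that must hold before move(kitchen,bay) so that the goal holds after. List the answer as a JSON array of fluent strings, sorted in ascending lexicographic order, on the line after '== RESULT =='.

Compute (G \ add) ∪ pre:
  G ∩ del = {}  (empty — regression defined)
  G \ add = {at(bay), open(d_office_lab)} \ {at(bay)} = {open(d_office_lab)}
  ∪ pre   = {open(d_office_lab)} ∪ {at(kitchen), open(d_kitchen_bay)}
          = {at(kitchen), open(d_kitchen_bay), open(d_office_lab)}

== RESULT ==
["at(kitchen)", "open(d_kitchen_bay)", "open(d_office_lab)"]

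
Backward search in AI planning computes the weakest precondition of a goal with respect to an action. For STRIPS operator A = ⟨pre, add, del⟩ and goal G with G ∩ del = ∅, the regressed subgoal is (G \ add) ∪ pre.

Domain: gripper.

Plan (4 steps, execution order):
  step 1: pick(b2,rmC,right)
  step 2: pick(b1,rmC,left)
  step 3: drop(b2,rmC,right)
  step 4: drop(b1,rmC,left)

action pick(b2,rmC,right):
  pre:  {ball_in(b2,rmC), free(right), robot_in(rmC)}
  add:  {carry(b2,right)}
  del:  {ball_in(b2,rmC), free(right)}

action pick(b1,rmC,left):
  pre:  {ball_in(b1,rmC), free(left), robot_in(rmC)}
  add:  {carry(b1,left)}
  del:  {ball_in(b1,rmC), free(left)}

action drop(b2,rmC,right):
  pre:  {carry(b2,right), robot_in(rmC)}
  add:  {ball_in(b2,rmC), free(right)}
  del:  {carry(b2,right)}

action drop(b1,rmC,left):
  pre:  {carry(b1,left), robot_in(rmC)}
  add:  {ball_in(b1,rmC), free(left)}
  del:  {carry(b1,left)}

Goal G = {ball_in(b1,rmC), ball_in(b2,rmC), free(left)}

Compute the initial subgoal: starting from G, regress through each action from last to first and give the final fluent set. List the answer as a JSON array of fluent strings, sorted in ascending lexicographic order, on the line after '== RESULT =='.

Regress step by step:
  through step 4 (drop(b1,rmC,left)): drop {ball_in(b1,rmC), free(left)}, keep {ball_in(b2,rmC)}, require {carry(b1,left), robot_in(rmC)}
    → {ball_in(b2,rmC), carry(b1,left), robot_in(rmC)}
  through step 3 (drop(b2,rmC,right)): drop {ball_in(b2,rmC)}, keep {carry(b1,left), robot_in(rmC)}, require {carry(b2,right), robot_in(rmC)}
    → {carry(b1,left), carry(b2,right), robot_in(rmC)}
  through step 2 (pick(b1,rmC,left)): drop {carry(b1,left)}, keep {carry(b2,right), robot_in(rmC)}, require {ball_in(b1,rmC), free(left), robot_in(rmC)}
    → {ball_in(b1,rmC), carry(b2,right), free(left), robot_in(rmC)}
  through step 1 (pick(b2,rmC,right)): drop {carry(b2,right)}, keep {ball_in(b1,rmC), free(left), robot_in(rmC)}, require {ball_in(b2,rmC), free(right), robot_in(rmC)}
    → {ball_in(b1,rmC), ball_in(b2,rmC), free(left), free(right), robot_in(rmC)}

== RESULT ==
["ball_in(b1,rmC)", "ball_in(b2,rmC)", "free(left)", "free(right)", "robot_in(rmC)"]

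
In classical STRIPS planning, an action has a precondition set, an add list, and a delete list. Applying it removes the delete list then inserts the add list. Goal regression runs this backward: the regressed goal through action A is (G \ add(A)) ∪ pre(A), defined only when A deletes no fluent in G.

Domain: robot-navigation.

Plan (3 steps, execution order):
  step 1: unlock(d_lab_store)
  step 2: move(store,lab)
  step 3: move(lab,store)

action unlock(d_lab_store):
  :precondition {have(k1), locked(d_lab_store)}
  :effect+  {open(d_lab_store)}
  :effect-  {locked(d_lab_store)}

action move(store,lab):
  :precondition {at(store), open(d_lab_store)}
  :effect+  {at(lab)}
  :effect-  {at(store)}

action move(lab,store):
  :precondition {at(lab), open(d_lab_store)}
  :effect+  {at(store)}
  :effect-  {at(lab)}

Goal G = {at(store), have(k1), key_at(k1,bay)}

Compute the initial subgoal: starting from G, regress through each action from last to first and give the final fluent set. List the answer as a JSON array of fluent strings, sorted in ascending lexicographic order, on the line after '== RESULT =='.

Work backward from the goal:
  through step 3 (move(lab,store)): drop {at(store)}, keep {have(k1), key_at(k1,bay)}, require {at(lab), open(d_lab_store)}
    → {at(lab), have(k1), key_at(k1,bay), open(d_lab_store)}
  through step 2 (move(store,lab)): drop {at(lab)}, keep {have(k1), key_at(k1,bay), open(d_lab_store)}, require {at(store), open(d_lab_store)}
    → {at(store), have(k1), key_at(k1,bay), open(d_lab_store)}
  through step 1 (unlock(d_lab_store)): drop {open(d_lab_store)}, keep {at(store), have(k1), key_at(k1,bay)}, require {have(k1), locked(d_lab_store)}
    → {at(store), have(k1), key_at(k1,bay), locked(d_lab_store)}

== RESULT ==
["at(store)", "have(k1)", "key_at(k1,bay)", "locked(d_lab_store)"]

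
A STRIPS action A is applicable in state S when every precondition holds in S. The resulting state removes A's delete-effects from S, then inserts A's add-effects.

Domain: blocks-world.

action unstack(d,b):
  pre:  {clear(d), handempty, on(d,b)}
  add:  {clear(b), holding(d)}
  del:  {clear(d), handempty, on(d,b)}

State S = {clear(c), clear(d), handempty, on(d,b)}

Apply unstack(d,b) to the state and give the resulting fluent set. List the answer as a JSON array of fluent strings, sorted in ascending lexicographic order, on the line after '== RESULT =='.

Compute (S \ del) ∪ add:
  pre ⊆ S: {clear(d), handempty, on(d,b)} ⊆ S  — applicable
  S \ del = {clear(c)}
  ∪ add   = {clear(b), clear(c), holding(d)}

== RESULT ==
["clear(b)", "clear(c)", "holding(d)"]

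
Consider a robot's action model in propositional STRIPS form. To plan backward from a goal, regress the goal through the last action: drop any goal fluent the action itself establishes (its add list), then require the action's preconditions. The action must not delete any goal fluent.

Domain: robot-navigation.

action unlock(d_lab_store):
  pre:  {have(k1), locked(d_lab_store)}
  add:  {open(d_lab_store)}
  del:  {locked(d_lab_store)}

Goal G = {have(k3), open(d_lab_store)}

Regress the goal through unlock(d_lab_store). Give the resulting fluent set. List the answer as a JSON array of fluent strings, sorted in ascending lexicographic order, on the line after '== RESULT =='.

Compute (G \ add) ∪ pre:
  G ∩ del = {}  (empty — regression defined)
  G \ add = {have(k3), open(d_lab_store)} \ {open(d_lab_store)} = {have(k3)}
  ∪ pre   = {have(k3)} ∪ {have(k1), locked(d_lab_store)}
          = {have(k1), have(k3), locked(d_lab_store)}

== RESULT ==
["have(k1)", "have(k3)", "locked(d_lab_store)"]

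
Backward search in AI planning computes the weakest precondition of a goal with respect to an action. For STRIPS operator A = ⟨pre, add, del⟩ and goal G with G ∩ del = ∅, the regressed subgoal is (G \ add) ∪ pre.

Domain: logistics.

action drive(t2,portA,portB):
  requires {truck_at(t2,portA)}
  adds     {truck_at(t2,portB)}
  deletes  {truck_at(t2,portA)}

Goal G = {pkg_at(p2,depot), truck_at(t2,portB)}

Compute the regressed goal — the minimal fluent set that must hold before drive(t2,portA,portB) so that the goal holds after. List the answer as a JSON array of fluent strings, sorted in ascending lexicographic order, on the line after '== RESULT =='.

Compute (G \ add) ∪ pre:
  G ∩ del = {}  (empty — regression defined)
  G \ add = {pkg_at(p2,depot), truck_at(t2,portB)} \ {truck_at(t2,portB)} = {pkg_at(p2,depot)}
  ∪ pre   = {pkg_at(p2,depot)} ∪ {truck_at(t2,portA)}
          = {pkg_at(p2,depot), truck_at(t2,portA)}

== RESULT ==
["pkg_at(p2,depot)", "truck_at(t2,portA)"]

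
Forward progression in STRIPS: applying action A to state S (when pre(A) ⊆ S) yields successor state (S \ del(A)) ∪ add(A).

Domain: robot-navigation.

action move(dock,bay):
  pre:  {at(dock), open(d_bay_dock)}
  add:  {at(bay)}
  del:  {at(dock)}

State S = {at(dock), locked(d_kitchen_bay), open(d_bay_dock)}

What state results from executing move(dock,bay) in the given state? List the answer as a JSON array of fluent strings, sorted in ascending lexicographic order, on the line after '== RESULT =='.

Progress:
  pre ⊆ S: {at(dock), open(d_bay_dock)} ⊆ S  — applicable
  S \ del = {locked(d_kitchen_bay), open(d_bay_dock)}
  ∪ add   = {at(bay), locked(d_kitchen_bay), open(d_bay_dock)}

== RESULT ==
["at(bay)", "locked(d_kitchen_bay)", "open(d_bay_dock)"]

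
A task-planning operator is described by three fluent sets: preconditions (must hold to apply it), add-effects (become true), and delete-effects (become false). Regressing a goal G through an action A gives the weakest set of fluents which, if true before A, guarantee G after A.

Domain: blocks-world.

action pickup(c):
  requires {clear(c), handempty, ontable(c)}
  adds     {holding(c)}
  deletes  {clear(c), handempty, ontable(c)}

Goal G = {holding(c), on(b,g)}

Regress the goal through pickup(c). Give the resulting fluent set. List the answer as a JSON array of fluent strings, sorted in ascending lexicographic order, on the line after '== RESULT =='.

Regress:
  G ∩ del = {}  (empty — regression defined)
  G \ add = {holding(c), on(b,g)} \ {holding(c)} = {on(b,g)}
  ∪ pre   = {on(b,g)} ∪ {clear(c), handempty, ontable(c)}
          = {clear(c), handempty, on(b,g), ontable(c)}

== RESULT ==
["clear(c)", "handempty", "on(b,g)", "ontable(c)"]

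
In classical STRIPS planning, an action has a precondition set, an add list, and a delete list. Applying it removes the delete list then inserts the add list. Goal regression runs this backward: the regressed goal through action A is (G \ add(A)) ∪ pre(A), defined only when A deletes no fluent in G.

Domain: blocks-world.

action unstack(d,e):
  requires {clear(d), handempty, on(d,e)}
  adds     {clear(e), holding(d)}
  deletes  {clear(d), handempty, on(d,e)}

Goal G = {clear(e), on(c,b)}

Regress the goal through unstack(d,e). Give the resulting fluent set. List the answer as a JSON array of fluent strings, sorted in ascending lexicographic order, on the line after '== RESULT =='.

Regress:
  G ∩ del = {}  (empty — regression defined)
  G \ add = {clear(e), on(c,b)} \ {clear(e), holding(d)} = {on(c,b)}
  ∪ pre   = {on(c,b)} ∪ {clear(d), handempty, on(d,e)}
          = {clear(d), handempty, on(c,b), on(d,e)}

== RESULT ==
["clear(d)", "handempty", "on(c,b)", "on(d,e)"]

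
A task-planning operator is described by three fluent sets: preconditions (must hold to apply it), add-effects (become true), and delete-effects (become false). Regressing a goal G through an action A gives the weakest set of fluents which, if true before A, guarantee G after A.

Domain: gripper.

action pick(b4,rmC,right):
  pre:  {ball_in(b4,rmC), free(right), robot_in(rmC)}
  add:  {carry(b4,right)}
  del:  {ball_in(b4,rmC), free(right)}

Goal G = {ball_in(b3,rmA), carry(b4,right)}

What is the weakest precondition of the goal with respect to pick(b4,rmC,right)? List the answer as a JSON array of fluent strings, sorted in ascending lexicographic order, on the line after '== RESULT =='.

Compute (G \ add) ∪ pre:
  G ∩ del = {}  (empty — regression defined)
  G \ add = {ball_in(b3,rmA), carry(b4,right)} \ {carry(b4,right)} = {ball_in(b3,rmA)}
  ∪ pre   = {ball_in(b3,rmA)} ∪ {ball_in(b4,rmC), free(right), robot_in(rmC)}
          = {ball_in(b3,rmA), ball_in(b4,rmC), free(right), robot_in(rmC)}

== RESULT ==
["ball_in(b3,rmA)", "ball_in(b4,rmC)", "free(right)", "robot_in(rmC)"]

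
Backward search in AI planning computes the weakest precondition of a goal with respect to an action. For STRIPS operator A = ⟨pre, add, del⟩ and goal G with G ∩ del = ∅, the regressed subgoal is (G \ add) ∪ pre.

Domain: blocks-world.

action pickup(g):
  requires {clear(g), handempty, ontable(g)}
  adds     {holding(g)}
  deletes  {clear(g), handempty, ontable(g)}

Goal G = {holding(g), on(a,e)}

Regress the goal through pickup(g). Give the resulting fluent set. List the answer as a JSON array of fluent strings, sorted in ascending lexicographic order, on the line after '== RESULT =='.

Regress:
  G ∩ del = {}  (empty — regression defined)
  G \ add = {holding(g), on(a,e)} \ {holding(g)} = {on(a,e)}
  ∪ pre   = {on(a,e)} ∪ {clear(g), handempty, ontable(g)}
          = {clear(g), handempty, on(a,e), ontable(g)}

== RESULT ==
["clear(g)", "handempty", "on(a,e)", "ontable(g)"]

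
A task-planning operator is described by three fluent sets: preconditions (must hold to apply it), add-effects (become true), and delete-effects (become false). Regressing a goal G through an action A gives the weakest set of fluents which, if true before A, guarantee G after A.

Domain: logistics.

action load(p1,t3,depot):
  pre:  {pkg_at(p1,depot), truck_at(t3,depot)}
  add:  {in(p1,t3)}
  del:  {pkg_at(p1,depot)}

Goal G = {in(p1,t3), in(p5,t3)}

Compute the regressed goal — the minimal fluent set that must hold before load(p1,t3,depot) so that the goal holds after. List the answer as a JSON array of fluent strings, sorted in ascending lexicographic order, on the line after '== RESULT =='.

Compute (G \ add) ∪ pre:
  G ∩ del = {}  (empty — regression defined)
  G \ add = {in(p1,t3), in(p5,t3)} \ {in(p1,t3)} = {in(p5,t3)}
  ∪ pre   = {in(p5,t3)} ∪ {pkg_at(p1,depot), truck_at(t3,depot)}
          = {in(p5,t3), pkg_at(p1,depot), truck_at(t3,depot)}

== RESULT ==
["in(p5,t3)", "pkg_at(p1,depot)", "truck_at(t3,depot)"]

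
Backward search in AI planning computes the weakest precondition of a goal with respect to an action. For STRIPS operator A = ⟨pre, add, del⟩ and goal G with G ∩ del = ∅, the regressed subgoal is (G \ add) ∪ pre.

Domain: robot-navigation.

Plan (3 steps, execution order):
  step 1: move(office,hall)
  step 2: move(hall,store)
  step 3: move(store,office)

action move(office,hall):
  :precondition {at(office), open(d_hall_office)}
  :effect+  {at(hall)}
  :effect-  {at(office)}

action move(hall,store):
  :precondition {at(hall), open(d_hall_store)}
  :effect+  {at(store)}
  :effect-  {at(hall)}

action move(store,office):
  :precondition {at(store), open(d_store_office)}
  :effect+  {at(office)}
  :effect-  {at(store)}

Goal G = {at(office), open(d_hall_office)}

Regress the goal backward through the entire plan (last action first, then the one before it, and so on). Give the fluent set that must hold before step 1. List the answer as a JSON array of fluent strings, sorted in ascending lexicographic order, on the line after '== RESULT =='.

Work backward from the goal:
  through step 3 (move(store,office)): drop {at(office)}, keep {open(d_hall_office)}, require {at(store), open(d_store_office)}
    → {at(store), open(d_hall_office), open(d_store_office)}
  through step 2 (move(hall,store)): drop {at(store)}, keep {open(d_hall_office), open(d_store_office)}, require {at(hall), open(d_hall_store)}
    → {at(hall), open(d_hall_office), open(d_hall_store), open(d_store_office)}
  through step 1 (move(office,hall)): drop {at(hall)}, keep {open(d_hall_office), open(d_hall_store), open(d_store_office)}, require {at(office), open(d_hall_office)}
    → {at(office), open(d_hall_office), open(d_hall_store), open(d_store_office)}

== RESULT ==
["at(office)", "open(d_hall_office)", "open(d_hall_store)", "open(d_store_office)"]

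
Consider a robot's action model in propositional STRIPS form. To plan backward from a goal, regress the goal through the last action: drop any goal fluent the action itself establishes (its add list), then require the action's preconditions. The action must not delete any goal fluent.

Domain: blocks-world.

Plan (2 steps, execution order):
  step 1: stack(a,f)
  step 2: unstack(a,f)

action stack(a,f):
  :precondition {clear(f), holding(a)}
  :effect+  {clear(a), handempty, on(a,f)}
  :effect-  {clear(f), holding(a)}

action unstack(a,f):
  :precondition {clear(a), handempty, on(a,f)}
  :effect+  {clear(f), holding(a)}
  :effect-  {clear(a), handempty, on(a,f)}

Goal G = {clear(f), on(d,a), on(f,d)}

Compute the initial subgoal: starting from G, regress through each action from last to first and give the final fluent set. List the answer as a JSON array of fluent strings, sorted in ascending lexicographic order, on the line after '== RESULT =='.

Regress step by step:
  through step 2 (unstack(a,f)): drop {clear(f)}, keep {on(d,a), on(f,d)}, require {clear(a), handempty, on(a,f)}
    → {clear(a), handempty, on(a,f), on(d,a), on(f,d)}
  through step 1 (stack(a,f)): drop {clear(a), handempty, on(a,f)}, keep {on(d,a), on(f,d)}, require {clear(f), holding(a)}
    → {clear(f), holding(a), on(d,a), on(f,d)}

== RESULT ==
["clear(f)", "holding(a)", "on(d,a)", "on(f,d)"]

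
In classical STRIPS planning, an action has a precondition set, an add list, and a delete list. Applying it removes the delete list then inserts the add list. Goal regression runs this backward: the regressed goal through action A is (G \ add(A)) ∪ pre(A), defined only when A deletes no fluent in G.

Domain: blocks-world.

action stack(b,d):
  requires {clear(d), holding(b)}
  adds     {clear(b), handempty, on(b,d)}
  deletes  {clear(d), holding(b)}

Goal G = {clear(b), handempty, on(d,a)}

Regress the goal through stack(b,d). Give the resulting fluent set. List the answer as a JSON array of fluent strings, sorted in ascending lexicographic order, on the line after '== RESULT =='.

Regress:
  G ∩ del = {}  (empty — regression defined)
  G \ add = {clear(b), handempty, on(d,a)} \ {clear(b), handempty, on(b,d)} = {on(d,a)}
  ∪ pre   = {on(d,a)} ∪ {clear(d), holding(b)}
          = {clear(d), holding(b), on(d,a)}

== RESULT ==
["clear(d)", "holding(b)", "on(d,a)"]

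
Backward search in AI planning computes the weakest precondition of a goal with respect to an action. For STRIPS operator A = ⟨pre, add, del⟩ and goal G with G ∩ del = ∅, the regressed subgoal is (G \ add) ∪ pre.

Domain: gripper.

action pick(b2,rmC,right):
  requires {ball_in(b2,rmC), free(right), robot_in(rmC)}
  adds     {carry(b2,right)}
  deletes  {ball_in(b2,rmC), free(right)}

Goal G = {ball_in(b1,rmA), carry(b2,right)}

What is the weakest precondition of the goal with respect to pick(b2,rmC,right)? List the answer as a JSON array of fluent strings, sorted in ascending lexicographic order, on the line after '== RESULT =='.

Compute (G \ add) ∪ pre:
  G ∩ del = {}  (empty — regression defined)
  G \ add = {ball_in(b1,rmA), carry(b2,right)} \ {carry(b2,right)} = {ball_in(b1,rmA)}
  ∪ pre   = {ball_in(b1,rmA)} ∪ {ball_in(b2,rmC), free(right), robot_in(rmC)}
          = {ball_in(b1,rmA), ball_in(b2,rmC), free(right), robot_in(rmC)}

== RESULT ==
["ball_in(b1,rmA)", "ball_in(b2,rmC)", "free(right)", "robot_in(rmC)"]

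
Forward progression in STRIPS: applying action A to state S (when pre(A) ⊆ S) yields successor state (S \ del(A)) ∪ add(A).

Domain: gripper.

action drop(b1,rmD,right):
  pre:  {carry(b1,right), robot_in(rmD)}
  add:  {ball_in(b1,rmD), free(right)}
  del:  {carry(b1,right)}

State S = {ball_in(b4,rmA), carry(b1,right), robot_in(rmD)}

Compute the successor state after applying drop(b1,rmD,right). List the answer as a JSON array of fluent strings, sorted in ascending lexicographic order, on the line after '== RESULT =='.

Compute (S \ del) ∪ add:
  pre ⊆ S: {carry(b1,right), robot_in(rmD)} ⊆ S  — applicable
  S \ del = {ball_in(b4,rmA), robot_in(rmD)}
  ∪ add   = {ball_in(b1,rmD), ball_in(b4,rmA), free(right), robot_in(rmD)}

== RESULT ==
["ball_in(b1,rmD)", "ball_in(b4,rmA)", "free(right)", "robot_in(rmD)"]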